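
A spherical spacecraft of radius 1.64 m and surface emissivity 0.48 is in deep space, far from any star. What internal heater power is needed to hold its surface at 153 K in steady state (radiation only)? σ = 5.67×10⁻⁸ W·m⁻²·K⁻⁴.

P = εσ·4πr²·T⁴.
4πr² = 33.80 m²; T⁴ = 5.480×10⁸ K⁴.
P = 0.48·5.67×10⁻⁸·33.80·5.480×10⁸.

P ≈ 504 W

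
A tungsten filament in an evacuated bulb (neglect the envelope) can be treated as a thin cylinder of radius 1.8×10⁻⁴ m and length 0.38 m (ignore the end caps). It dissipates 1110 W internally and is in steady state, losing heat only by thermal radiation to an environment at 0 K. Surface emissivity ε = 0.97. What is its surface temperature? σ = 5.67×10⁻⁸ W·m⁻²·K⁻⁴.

Steady state: internal power = radiated power, P = εσA T⁴.
Radiating area A = 2πrL = 4.298×10⁻⁴ m².
T⁴ = P/(εσA) = 1110/(0.97·5.67×10⁻⁸·4.298×10⁻⁴) = 4.696×10¹³ K⁴.
T = (4.696×10¹³)^(1/4).

T ≈ 2620 K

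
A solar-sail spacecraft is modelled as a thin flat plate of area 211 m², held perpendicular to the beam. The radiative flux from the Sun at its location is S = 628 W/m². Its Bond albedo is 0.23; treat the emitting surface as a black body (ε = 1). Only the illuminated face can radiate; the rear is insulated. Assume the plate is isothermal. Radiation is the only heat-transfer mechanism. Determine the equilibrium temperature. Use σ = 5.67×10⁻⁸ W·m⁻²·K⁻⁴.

T ≈ 304 K

At equilibrium, absorbed power = emitted power.
Absorbing cross-section = A = 211.0 m²; emitting surface = A = 211.0 m² (ratio 1).
(1−a)S·A_cross = εσ·A_surf·T⁴  ⇒  T⁴ = (1−a)S/(1σ).
T⁴ = 0.770·628/(1·5.67×10⁻⁸) = 8.528×10⁹ K⁴.
T = (8.528×10⁹)^(1/4).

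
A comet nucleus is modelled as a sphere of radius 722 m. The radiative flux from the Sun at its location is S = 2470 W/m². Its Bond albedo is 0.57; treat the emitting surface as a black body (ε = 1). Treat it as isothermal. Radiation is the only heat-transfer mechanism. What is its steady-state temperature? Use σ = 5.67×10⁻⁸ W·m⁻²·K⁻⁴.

T ≈ 262 K

At equilibrium, absorbed power = emitted power.
Absorbing cross-section = πr² = 1.638×10⁶ m²; emitting surface = 4πr² = 6.551×10⁶ m² (ratio 4).
(1−a)S·A_cross = εσ·A_surf·T⁴  ⇒  T⁴ = (1−a)S/(4σ).
T⁴ = 0.430·2470/(4·5.67×10⁻⁸) = 4.683×10⁹ K⁴.
T = (4.683×10⁹)^(1/4).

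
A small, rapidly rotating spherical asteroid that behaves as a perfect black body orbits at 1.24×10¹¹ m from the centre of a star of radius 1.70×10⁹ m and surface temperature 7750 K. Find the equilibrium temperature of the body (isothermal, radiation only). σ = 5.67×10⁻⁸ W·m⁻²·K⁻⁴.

The star's surface emits σT_*⁴; at distance d the flux is S = σT_*⁴(R_*/d)².
S = 5.67×10⁻⁸·(7750)⁴·(1.70×10⁹/1.24×10¹¹)² = 38450 W/m².
For an isothermal sphere T⁴ = (1−a)S/(4σ) = 1.695×10¹¹ K⁴.

T ≈ 642 K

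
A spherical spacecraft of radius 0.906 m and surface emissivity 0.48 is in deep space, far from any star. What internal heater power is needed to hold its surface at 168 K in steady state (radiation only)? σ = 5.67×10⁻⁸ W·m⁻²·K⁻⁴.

P ≈ 224 W

P = εσ·4πr²·T⁴.
4πr² = 10.31 m²; T⁴ = 7.966×10⁸ K⁴.
P = 0.48·5.67×10⁻⁸·10.31·7.966×10⁸.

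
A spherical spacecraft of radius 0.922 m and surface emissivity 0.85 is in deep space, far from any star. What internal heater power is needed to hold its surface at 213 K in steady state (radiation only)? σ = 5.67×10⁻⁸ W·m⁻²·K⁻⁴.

P ≈ 1060 W

P = εσ·4πr²·T⁴.
4πr² = 10.68 m²; T⁴ = 2.058×10⁹ K⁴.
P = 0.85·5.67×10⁻⁸·10.68·2.058×10⁹.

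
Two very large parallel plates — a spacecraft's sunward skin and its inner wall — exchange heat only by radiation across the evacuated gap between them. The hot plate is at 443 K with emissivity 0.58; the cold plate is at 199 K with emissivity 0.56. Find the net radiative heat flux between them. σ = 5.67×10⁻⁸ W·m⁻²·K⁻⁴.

For two infinite grey parallel plates, q = σ(T₁⁴ − T₂⁴)/(1/ε₁ + 1/ε₂ − 1).
T₁⁴ − T₂⁴ = 3.851×10¹⁰ − 1.568×10⁹ = 3.695×10¹⁰ K⁴.
1/ε₁ + 1/ε₂ − 1 = 1.724 + 1.786 − 1 = 2.510.
q = 5.67×10⁻⁸ × 3.695×10¹⁰ / 2.510.

q ≈ 835 W/m²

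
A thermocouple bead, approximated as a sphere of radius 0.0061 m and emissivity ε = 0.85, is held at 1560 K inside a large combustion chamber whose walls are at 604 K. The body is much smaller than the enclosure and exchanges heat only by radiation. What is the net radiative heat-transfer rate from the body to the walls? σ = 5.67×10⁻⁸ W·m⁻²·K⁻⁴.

For a small grey body in a large enclosure: P_net = εσA(T_body⁴ − T_wall⁴).
A = 4πr² = 4.676×10⁻⁴ m²; T_body⁴ − T_wall⁴ = 5.922×10¹² − 1.331×10¹¹ = 5.789×10¹² K⁴.
|P_net| = 0.85·5.67×10⁻⁸·4.676×10⁻⁴·5.789×10¹².

P_net ≈ 130 W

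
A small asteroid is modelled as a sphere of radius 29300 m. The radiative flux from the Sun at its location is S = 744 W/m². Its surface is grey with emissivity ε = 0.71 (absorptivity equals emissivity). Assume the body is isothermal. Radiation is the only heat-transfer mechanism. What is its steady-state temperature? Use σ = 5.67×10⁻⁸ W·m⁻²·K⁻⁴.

T ≈ 239 K

At equilibrium, absorbed power = emitted power.
Absorbing cross-section = πr² = 2.697×10⁹ m²; emitting surface = 4πr² = 1.079×10¹⁰ m² (ratio 4).
εS·A_cross = εσ·A_surf·T⁴  ⇒  T⁴ = S/(4σ)   (ε cancels).
T⁴ = 744/(4·5.67×10⁻⁸) = 3.280×10⁹ K⁴.
T = (3.280×10⁹)^(1/4).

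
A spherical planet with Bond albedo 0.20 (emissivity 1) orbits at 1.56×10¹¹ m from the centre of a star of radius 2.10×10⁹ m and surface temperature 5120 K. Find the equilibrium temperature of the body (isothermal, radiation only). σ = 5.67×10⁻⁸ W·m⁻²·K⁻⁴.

The star's surface emits σT_*⁴; at distance d the flux is S = σT_*⁴(R_*/d)².
S = 5.67×10⁻⁸·(5120)⁴·(2.10×10⁹/1.56×10¹¹)² = 7061 W/m².
For an isothermal sphere T⁴ = (1−a)S/(4σ) = 2.491×10¹⁰ K⁴.

T ≈ 397 K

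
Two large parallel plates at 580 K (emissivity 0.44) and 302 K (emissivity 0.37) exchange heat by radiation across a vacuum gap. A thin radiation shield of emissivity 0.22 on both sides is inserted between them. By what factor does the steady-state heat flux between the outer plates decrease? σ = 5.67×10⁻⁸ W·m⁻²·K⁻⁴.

factor ≈ 3.04

Without shield: q₀ = σΔ(T⁴)/(1/ε₁+1/ε₂−1) with denominator 3.975.
With shield the two gaps are in series; the resistances add: (1/ε₁+1/ε_s−1)+(1/ε_s+1/ε₂−1) = 5.818+6.248 = 12.07.
Heat-flux ratio q₀/q = 12.07/3.975.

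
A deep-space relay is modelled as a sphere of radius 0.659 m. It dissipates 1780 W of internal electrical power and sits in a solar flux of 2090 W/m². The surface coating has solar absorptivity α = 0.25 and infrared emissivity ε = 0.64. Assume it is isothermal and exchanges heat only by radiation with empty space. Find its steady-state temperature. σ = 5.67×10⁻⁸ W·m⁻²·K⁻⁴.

At steady state, absorbed solar power + internal power = radiated power.
Absorbed: α·S·A_cross = 0.25·2090·1.364 = 712.9 W (cross-section πr²).
Total input = 712.9 + 1780 = 2493 W.
Radiated: εσ·A_surf·T⁴ with A_surf = 4πr² = 5.457 m².
T⁴ = 2493/(0.64·5.67×10⁻⁸·5.457) = 1.259×10¹⁰ K⁴.

T ≈ 335 K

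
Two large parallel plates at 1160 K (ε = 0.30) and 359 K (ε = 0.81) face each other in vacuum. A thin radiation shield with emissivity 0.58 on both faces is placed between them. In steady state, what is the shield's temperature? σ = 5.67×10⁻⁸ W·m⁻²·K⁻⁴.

T_s ≈ 880 K

In steady state the net flux on the hot side equals that on the cold side.
σ(T₁⁴−T_s⁴)/D₁ = σ(T_s⁴−T₂⁴)/D₂, with D₁ = 1/ε₁+1/ε_s−1 = 4.057, D₂ = 1/ε_s+1/ε₂−1 = 1.959.
Solve for T_s⁴: T_s⁴ = (D₂·T₁⁴ + D₁·T₂⁴)/(D₁+D₂) = 6.007×10¹¹ K⁴.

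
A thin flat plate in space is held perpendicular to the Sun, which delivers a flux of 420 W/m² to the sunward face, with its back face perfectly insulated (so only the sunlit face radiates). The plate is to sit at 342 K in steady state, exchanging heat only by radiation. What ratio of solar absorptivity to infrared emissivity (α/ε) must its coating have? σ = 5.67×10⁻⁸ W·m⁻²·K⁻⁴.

Balance: αS·A = εσ·1A·T⁴ ⇒ α/ε = σT⁴/S.
α/ε = 5.67×10⁻⁸·(342)⁴/420 = 5.67×10⁻⁸·1.368×10¹⁰/420.

α/ε ≈ 1.85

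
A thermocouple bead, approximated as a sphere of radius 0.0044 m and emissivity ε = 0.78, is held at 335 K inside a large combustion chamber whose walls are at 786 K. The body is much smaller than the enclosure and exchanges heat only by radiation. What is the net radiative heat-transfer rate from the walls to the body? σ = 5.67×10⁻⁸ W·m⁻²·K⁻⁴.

For a small grey body in a large enclosure: P_net = εσA(T_body⁴ − T_wall⁴).
A = 4πr² = 2.433×10⁻⁴ m²; T_body⁴ − T_wall⁴ = 1.259×10¹⁰ − 3.817×10¹¹ = -3.691×10¹¹ K⁴.
|P_net| = 0.78·5.67×10⁻⁸·2.433×10⁻⁴·3.691×10¹¹.

P_net ≈ 3.97 W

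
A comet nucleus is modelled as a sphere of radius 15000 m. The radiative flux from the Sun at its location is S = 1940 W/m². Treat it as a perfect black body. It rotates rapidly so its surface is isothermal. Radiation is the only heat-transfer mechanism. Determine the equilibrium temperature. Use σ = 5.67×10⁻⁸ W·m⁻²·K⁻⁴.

At equilibrium, absorbed power = emitted power.
Absorbing cross-section = πr² = 7.069×10⁸ m²; emitting surface = 4πr² = 2.827×10⁹ m² (ratio 4).
S·A_cross = εσ·A_surf·T⁴  ⇒  T⁴ = S/(4σ).
T⁴ = 1.00·1940/(4·5.67×10⁻⁸) = 8.554×10⁹ K⁴.
T = (8.554×10⁹)^(1/4).

T ≈ 304 K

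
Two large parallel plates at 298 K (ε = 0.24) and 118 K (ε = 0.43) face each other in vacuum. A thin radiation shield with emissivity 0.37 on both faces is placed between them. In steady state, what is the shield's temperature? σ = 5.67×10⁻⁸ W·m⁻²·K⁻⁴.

In steady state the net flux on the hot side equals that on the cold side.
σ(T₁⁴−T_s⁴)/D₁ = σ(T_s⁴−T₂⁴)/D₂, with D₁ = 1/ε₁+1/ε_s−1 = 5.869, D₂ = 1/ε_s+1/ε₂−1 = 4.028.
Solve for T_s⁴: T_s⁴ = (D₂·T₁⁴ + D₁·T₂⁴)/(D₁+D₂) = 3.325×10⁹ K⁴.

T_s ≈ 240 K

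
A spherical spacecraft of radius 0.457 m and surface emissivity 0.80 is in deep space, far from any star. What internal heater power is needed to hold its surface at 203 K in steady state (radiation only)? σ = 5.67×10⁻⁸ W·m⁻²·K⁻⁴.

P ≈ 202 W

P = εσ·4πr²·T⁴.
4πr² = 2.624 m²; T⁴ = 1.698×10⁹ K⁴.
P = 0.80·5.67×10⁻⁸·2.624·1.698×10⁹.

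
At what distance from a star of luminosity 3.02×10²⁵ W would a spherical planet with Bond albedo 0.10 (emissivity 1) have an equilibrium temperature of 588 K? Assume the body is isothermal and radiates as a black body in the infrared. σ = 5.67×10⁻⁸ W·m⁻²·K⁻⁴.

For an isothermal black-emitting sphere, (1−a)S·πr² = σ·4πr²·T⁴ ⇒ S = 4σT⁴/(1−a).
S = 4·5.67×10⁻⁸·(588)⁴/0.900 = 30120 W/m².
Flux falls as S = L/(4πd²), so d = √(L/(4πS)) = √(3.02×10²⁵/(4π·30120)).

d ≈ 8.93×10⁹ m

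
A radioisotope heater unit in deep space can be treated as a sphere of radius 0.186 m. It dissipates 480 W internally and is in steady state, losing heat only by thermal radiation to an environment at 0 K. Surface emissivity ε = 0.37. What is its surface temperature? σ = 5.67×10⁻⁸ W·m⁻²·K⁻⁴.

Steady state: internal power = radiated power, P = εσA T⁴.
Radiating area A = 4πr² = 0.4347 m².
T⁴ = P/(εσA) = 480/(0.37·5.67×10⁻⁸·0.4347) = 5.263×10¹⁰ K⁴.
T = (5.263×10¹⁰)^(1/4).

T ≈ 479 K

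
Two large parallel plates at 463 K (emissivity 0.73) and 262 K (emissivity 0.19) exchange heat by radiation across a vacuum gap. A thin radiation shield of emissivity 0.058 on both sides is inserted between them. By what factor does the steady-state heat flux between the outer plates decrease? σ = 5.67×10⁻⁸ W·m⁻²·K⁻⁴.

Without shield: q₀ = σΔ(T⁴)/(1/ε₁+1/ε₂−1) with denominator 5.633.
With shield the two gaps are in series; the resistances add: (1/ε₁+1/ε_s−1)+(1/ε_s+1/ε₂−1) = 17.61+21.50 = 39.12.
Heat-flux ratio q₀/q = 39.12/5.633.

factor ≈ 6.94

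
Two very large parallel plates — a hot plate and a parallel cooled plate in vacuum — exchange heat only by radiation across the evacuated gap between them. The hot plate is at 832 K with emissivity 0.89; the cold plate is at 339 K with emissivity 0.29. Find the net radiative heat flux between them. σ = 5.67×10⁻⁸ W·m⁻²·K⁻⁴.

q ≈ 7400 W/m²

For two infinite grey parallel plates, q = σ(T₁⁴ − T₂⁴)/(1/ε₁ + 1/ε₂ − 1).
T₁⁴ − T₂⁴ = 4.792×10¹¹ − 1.321×10¹⁰ = 4.660×10¹¹ K⁴.
1/ε₁ + 1/ε₂ − 1 = 1.124 + 3.448 − 1 = 3.572.
q = 5.67×10⁻⁸ × 4.660×10¹¹ / 3.572.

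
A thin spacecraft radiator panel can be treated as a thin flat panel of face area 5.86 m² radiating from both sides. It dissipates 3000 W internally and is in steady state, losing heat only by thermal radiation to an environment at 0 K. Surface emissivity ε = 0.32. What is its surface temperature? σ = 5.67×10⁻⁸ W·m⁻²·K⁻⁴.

T ≈ 345 K

Steady state: internal power = radiated power, P = εσA T⁴.
Radiating area A = 2·5.86 = 11.72 m².
T⁴ = P/(εσA) = 3000/(0.32·5.67×10⁻⁸·11.72) = 1.411×10¹⁰ K⁴.
T = (1.411×10¹⁰)^(1/4).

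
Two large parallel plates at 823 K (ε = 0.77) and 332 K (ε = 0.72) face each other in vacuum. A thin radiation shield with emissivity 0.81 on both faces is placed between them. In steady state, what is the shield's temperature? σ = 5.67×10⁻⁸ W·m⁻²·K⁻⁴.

T_s ≈ 701 K

In steady state the net flux on the hot side equals that on the cold side.
σ(T₁⁴−T_s⁴)/D₁ = σ(T_s⁴−T₂⁴)/D₂, with D₁ = 1/ε₁+1/ε_s−1 = 1.533, D₂ = 1/ε_s+1/ε₂−1 = 1.623.
Solve for T_s⁴: T_s⁴ = (D₂·T₁⁴ + D₁·T₂⁴)/(D₁+D₂) = 2.418×10¹¹ K⁴.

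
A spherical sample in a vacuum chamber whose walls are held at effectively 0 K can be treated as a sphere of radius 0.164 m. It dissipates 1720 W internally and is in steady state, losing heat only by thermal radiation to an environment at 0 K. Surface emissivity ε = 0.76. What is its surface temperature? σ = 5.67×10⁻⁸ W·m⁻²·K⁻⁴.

Steady state: internal power = radiated power, P = εσA T⁴.
Radiating area A = 4πr² = 0.3380 m².
T⁴ = P/(εσA) = 1720/(0.76·5.67×10⁻⁸·0.3380) = 1.181×10¹¹ K⁴.
T = (1.181×10¹¹)^(1/4).

T ≈ 586 K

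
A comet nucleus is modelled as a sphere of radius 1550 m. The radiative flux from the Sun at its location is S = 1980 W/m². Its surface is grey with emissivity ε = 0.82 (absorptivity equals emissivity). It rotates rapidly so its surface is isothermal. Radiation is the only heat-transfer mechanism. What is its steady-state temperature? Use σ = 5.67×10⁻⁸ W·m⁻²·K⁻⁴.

T ≈ 306 K

At equilibrium, absorbed power = emitted power.
Absorbing cross-section = πr² = 7.548×10⁶ m²; emitting surface = 4πr² = 3.019×10⁷ m² (ratio 4).
εS·A_cross = εσ·A_surf·T⁴  ⇒  T⁴ = S/(4σ)   (ε cancels).
T⁴ = 1980/(4·5.67×10⁻⁸) = 8.730×10⁹ K⁴.
T = (8.730×10⁹)^(1/4).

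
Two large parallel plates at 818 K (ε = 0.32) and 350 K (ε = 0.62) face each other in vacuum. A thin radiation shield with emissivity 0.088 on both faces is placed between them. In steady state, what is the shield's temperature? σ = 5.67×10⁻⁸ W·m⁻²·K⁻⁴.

In steady state the net flux on the hot side equals that on the cold side.
σ(T₁⁴−T_s⁴)/D₁ = σ(T_s⁴−T₂⁴)/D₂, with D₁ = 1/ε₁+1/ε_s−1 = 13.49, D₂ = 1/ε_s+1/ε₂−1 = 11.98.
Solve for T_s⁴: T_s⁴ = (D₂·T₁⁴ + D₁·T₂⁴)/(D₁+D₂) = 2.185×10¹¹ K⁴.

T_s ≈ 684 K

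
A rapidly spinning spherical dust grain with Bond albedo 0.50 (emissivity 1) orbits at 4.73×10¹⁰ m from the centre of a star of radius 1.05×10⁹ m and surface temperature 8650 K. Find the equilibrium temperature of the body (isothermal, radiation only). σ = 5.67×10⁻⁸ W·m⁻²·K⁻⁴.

The star's surface emits σT_*⁴; at distance d the flux is S = σT_*⁴(R_*/d)².
S = 5.67×10⁻⁸·(8650)⁴·(1.05×10⁹/4.73×10¹⁰)² = 1.564×10⁵ W/m².
For an isothermal sphere T⁴ = (1−a)S/(4σ) = 3.449×10¹¹ K⁴.

T ≈ 766 K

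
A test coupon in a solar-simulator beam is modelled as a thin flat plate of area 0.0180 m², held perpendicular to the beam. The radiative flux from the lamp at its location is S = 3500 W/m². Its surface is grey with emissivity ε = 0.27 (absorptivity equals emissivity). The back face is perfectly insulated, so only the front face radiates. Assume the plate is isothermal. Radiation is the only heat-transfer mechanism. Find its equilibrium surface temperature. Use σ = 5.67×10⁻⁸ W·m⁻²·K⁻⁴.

At equilibrium, absorbed power = emitted power.
Absorbing cross-section = A = 0.01800 m²; emitting surface = A = 0.01800 m² (ratio 1).
εS·A_cross = εσ·A_surf·T⁴  ⇒  T⁴ = S/(1σ)   (ε cancels).
T⁴ = 3500/(1·5.67×10⁻⁸) = 6.173×10¹⁰ K⁴.
T = (6.173×10¹⁰)^(1/4).

T ≈ 498 K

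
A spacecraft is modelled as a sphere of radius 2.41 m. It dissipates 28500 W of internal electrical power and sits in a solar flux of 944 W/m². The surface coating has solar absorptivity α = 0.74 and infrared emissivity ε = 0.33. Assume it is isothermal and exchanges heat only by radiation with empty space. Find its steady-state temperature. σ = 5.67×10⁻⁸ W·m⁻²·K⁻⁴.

At steady state, absorbed solar power + internal power = radiated power.
Absorbed: α·S·A_cross = 0.74·944·18.25 = 12750 W (cross-section πr²).
Total input = 12750 + 28500 = 41250 W.
Radiated: εσ·A_surf·T⁴ with A_surf = 4πr² = 72.99 m².
T⁴ = 41250/(0.33·5.67×10⁻⁸·72.99) = 3.020×10¹⁰ K⁴.

T ≈ 417 K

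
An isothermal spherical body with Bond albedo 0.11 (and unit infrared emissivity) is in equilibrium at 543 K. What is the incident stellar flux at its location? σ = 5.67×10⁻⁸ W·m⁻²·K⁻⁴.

S ≈ 22200 W/m²

(1−a)S·πr² = σ·4πr²·T⁴ ⇒ S = 4σT⁴/(1−a).
S = 4·5.67×10⁻⁸·8.694×10¹⁰/0.890.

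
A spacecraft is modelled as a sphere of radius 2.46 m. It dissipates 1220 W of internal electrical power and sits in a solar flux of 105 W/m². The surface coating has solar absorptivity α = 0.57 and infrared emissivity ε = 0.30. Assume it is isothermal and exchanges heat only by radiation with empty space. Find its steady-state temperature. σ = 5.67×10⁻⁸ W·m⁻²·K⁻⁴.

At steady state, absorbed solar power + internal power = radiated power.
Absorbed: α·S·A_cross = 0.57·105·19.01 = 1138 W (cross-section πr²).
Total input = 1138 + 1220 = 2358 W.
Radiated: εσ·A_surf·T⁴ with A_surf = 4πr² = 76.05 m².
T⁴ = 2358/(0.30·5.67×10⁻⁸·76.05) = 1.823×10⁹ K⁴.

T ≈ 207 K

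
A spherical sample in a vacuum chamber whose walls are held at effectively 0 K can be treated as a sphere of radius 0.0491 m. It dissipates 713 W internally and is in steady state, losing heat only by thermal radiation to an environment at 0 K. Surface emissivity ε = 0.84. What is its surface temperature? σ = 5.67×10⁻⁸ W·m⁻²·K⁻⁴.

T ≈ 838 K

Steady state: internal power = radiated power, P = εσA T⁴.
Radiating area A = 4πr² = 0.03030 m².
T⁴ = P/(εσA) = 713/(0.84·5.67×10⁻⁸·0.03030) = 4.941×10¹¹ K⁴.
T = (4.941×10¹¹)^(1/4).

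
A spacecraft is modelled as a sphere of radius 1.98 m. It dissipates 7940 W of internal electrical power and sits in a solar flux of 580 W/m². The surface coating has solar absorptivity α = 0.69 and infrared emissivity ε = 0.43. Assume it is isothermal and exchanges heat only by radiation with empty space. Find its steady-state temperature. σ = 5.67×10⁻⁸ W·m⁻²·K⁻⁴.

T ≈ 322 K

At steady state, absorbed solar power + internal power = radiated power.
Absorbed: α·S·A_cross = 0.69·580·12.32 = 4929 W (cross-section πr²).
Total input = 4929 + 7940 = 12870 W.
Radiated: εσ·A_surf·T⁴ with A_surf = 4πr² = 49.27 m².
T⁴ = 12870/(0.43·5.67×10⁻⁸·49.27) = 1.071×10¹⁰ K⁴.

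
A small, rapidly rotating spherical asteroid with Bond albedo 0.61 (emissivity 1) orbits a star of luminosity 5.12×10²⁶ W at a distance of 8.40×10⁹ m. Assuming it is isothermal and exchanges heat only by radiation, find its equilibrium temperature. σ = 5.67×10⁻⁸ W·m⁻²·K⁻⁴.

T ≈ 998 K

First find the stellar flux at distance d: S = L/(4πd²) = 5.12×10²⁶/(4π·(8.40×10⁹)²) = 5.774×10⁵ W/m².
For an isothermal sphere, absorbed (1−a)S·πr² = emitted σ·4πr²·T⁴, so T⁴ = (1−a)S/(4σ).
T⁴ = 0.390·5.774×10⁵/(4·5.67×10⁻⁸) = 9.929×10¹¹ K⁴.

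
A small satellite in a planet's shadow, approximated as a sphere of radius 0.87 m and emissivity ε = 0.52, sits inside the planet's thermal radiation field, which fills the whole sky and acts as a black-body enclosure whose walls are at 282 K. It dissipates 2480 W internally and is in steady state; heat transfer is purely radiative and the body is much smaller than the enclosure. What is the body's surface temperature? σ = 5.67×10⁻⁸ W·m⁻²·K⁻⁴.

For a small grey body in a large enclosure, net radiated power = εσA(T⁴ − T_w⁴).
Steady state: P = εσA(T⁴ − T_w⁴) with A = 4πr² = 9.511 m².
T⁴ = P/(εσA) + T_w⁴ = 2480/(0.52·5.67×10⁻⁸·9.511) + (282)⁴
    = 8.843×10⁹ + 6.324×10⁹ = 1.517×10¹⁰ K⁴.

T ≈ 351 K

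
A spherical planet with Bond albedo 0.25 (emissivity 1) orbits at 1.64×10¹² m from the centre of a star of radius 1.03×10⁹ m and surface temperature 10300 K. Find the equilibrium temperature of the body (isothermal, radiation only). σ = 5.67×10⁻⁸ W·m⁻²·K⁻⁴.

T ≈ 170 K

The star's surface emits σT_*⁴; at distance d the flux is S = σT_*⁴(R_*/d)².
S = 5.67×10⁻⁸·(10300)⁴·(1.03×10⁹/1.64×10¹²)² = 251.7 W/m².
For an isothermal sphere T⁴ = (1−a)S/(4σ) = 8.324×10⁸ K⁴.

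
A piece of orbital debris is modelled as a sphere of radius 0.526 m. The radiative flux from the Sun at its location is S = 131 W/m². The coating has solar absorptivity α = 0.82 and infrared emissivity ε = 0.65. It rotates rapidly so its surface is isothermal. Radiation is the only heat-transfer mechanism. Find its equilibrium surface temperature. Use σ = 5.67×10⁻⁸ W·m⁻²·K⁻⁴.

At equilibrium, absorbed power = emitted power.
Absorbing cross-section = πr² = 0.8692 m²; emitting surface = 4πr² = 3.477 m² (ratio 4).
αS·A_cross = εσ·A_surf·T⁴  ⇒  T⁴ = αS/(ε·4σ).
T⁴ = 0.820·131/(0.65·4·5.67×10⁻⁸) = 7.287×10⁸ K⁴.
T = (7.287×10⁸)^(1/4).

T ≈ 164 K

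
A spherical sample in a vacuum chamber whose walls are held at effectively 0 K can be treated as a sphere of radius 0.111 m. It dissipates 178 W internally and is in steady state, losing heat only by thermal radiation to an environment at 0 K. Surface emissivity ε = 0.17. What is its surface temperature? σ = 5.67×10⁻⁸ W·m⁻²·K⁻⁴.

T ≈ 588 K

Steady state: internal power = radiated power, P = εσA T⁴.
Radiating area A = 4πr² = 0.1548 m².
T⁴ = P/(εσA) = 178/(0.17·5.67×10⁻⁸·0.1548) = 1.193×10¹¹ K⁴.
T = (1.193×10¹¹)^(1/4).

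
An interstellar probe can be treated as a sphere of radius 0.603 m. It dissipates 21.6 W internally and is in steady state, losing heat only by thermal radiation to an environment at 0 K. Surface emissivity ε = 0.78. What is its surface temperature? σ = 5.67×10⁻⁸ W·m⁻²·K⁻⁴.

Steady state: internal power = radiated power, P = εσA T⁴.
Radiating area A = 4πr² = 4.569 m².
T⁴ = P/(εσA) = 21.6/(0.78·5.67×10⁻⁸·4.569) = 1.069×10⁸ K⁴.
T = (1.069×10⁸)^(1/4).

T ≈ 102 K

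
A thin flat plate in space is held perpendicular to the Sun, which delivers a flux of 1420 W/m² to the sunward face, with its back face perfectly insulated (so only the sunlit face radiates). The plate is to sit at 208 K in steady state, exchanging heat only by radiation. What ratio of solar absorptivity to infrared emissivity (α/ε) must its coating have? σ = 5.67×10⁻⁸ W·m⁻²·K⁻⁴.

Balance: αS·A = εσ·1A·T⁴ ⇒ α/ε = σT⁴/S.
α/ε = 5.67×10⁻⁸·(208)⁴/1420 = 5.67×10⁻⁸·1.872×10⁹/1420.

α/ε ≈ 0.0747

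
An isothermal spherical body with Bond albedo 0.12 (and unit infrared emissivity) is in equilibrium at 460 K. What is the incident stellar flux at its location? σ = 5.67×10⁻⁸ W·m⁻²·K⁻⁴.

S ≈ 11500 W/m²

(1−a)S·πr² = σ·4πr²·T⁴ ⇒ S = 4σT⁴/(1−a).
S = 4·5.67×10⁻⁸·4.477×10¹⁰/0.880.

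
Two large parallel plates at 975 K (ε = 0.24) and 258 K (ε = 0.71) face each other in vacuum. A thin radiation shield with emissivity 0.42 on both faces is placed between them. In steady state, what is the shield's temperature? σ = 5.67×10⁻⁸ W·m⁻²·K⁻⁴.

T_s ≈ 743 K

In steady state the net flux on the hot side equals that on the cold side.
σ(T₁⁴−T_s⁴)/D₁ = σ(T_s⁴−T₂⁴)/D₂, with D₁ = 1/ε₁+1/ε_s−1 = 5.548, D₂ = 1/ε_s+1/ε₂−1 = 2.789.
Solve for T_s⁴: T_s⁴ = (D₂·T₁⁴ + D₁·T₂⁴)/(D₁+D₂) = 3.053×10¹¹ K⁴.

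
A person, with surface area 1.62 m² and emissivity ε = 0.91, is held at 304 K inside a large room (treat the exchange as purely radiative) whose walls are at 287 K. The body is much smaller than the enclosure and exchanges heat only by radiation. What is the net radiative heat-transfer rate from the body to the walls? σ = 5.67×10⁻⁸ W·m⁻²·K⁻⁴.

For a small grey body in a large enclosure: P_net = εσA(T_body⁴ − T_wall⁴).
A = 1.62 m²; T_body⁴ − T_wall⁴ = 8.541×10⁹ − 6.785×10⁹ = 1.756×10⁹ K⁴.
|P_net| = 0.91·5.67×10⁻⁸·1.620·1.756×10⁹.

P_net ≈ 147 W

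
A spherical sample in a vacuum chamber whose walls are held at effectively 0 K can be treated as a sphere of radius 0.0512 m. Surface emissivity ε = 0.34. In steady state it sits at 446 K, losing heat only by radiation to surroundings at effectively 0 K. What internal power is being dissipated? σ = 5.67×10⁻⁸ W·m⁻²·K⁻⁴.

P ≈ 25.1 W

Steady state: P = εσA T⁴.
A = 4πr² = 0.03294 m²; T⁴ = (446)⁴ = 3.957×10¹⁰ K⁴.
P = 0.34 × 5.67×10⁻⁸ × 0.03294 × 3.957×10¹⁰.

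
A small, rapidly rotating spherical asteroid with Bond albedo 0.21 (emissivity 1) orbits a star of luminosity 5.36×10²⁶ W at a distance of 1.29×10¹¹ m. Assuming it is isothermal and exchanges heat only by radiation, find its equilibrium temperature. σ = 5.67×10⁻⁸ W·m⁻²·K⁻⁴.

First find the stellar flux at distance d: S = L/(4πd²) = 5.36×10²⁶/(4π·(1.29×10¹¹)²) = 2563 W/m².
For an isothermal sphere, absorbed (1−a)S·πr² = emitted σ·4πr²·T⁴, so T⁴ = (1−a)S/(4σ).
T⁴ = 0.790·2563/(4·5.67×10⁻⁸) = 8.928×10⁹ K⁴.

T ≈ 307 K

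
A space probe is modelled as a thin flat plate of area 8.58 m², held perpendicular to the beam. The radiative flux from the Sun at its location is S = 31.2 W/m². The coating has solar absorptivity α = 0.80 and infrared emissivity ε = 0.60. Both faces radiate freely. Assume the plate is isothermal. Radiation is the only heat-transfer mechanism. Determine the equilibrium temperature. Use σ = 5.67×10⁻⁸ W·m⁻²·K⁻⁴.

At equilibrium, absorbed power = emitted power.
Absorbing cross-section = A = 8.580 m²; emitting surface = 2A = 17.16 m² (ratio 2).
αS·A_cross = εσ·A_surf·T⁴  ⇒  T⁴ = αS/(ε·2σ).
T⁴ = 0.800·31.2/(0.60·2·5.67×10⁻⁸) = 3.668×10⁸ K⁴.
T = (3.668×10⁸)^(1/4).

T ≈ 138 K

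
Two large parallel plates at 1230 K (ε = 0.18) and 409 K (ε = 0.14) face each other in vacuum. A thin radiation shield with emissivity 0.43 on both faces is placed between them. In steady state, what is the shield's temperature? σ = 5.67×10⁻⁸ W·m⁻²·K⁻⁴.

In steady state the net flux on the hot side equals that on the cold side.
σ(T₁⁴−T_s⁴)/D₁ = σ(T_s⁴−T₂⁴)/D₂, with D₁ = 1/ε₁+1/ε_s−1 = 6.881, D₂ = 1/ε_s+1/ε₂−1 = 8.468.
Solve for T_s⁴: T_s⁴ = (D₂·T₁⁴ + D₁·T₂⁴)/(D₁+D₂) = 1.275×10¹² K⁴.

T_s ≈ 1060 K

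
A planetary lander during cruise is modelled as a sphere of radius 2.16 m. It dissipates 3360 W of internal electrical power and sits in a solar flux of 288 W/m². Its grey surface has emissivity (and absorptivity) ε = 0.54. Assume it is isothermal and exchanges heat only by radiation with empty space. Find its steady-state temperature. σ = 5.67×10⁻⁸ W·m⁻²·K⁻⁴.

T ≈ 237 K

At steady state, absorbed solar power + internal power = radiated power.
Absorbed: α·S·A_cross = 0.54·288·14.66 = 2280 W (cross-section πr²).
Total input = 2280 + 3360 = 5640 W.
Radiated: εσ·A_surf·T⁴ with A_surf = 4πr² = 58.63 m².
T⁴ = 5640/(0.54·5.67×10⁻⁸·58.63) = 3.142×10⁹ K⁴.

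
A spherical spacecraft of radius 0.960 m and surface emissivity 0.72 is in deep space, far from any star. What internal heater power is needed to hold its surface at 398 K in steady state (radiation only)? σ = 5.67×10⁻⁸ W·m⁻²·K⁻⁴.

P ≈ 11900 W

P = εσ·4πr²·T⁴.
4πr² = 11.58 m²; T⁴ = 2.509×10¹⁰ K⁴.
P = 0.72·5.67×10⁻⁸·11.58·2.509×10¹⁰.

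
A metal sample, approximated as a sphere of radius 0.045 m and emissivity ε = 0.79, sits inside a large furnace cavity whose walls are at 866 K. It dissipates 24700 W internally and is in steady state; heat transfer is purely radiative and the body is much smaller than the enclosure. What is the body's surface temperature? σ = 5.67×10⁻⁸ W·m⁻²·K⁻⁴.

T ≈ 2170 K

For a small grey body in a large enclosure, net radiated power = εσA(T⁴ − T_w⁴).
Steady state: P = εσA(T⁴ − T_w⁴) with A = 4πr² = 0.02545 m².
T⁴ = P/(εσA) + T_w⁴ = 24700/(0.79·5.67×10⁻⁸·0.02545) + (866)⁴
    = 2.167×10¹³ + 5.624×10¹¹ = 2.223×10¹³ K⁴.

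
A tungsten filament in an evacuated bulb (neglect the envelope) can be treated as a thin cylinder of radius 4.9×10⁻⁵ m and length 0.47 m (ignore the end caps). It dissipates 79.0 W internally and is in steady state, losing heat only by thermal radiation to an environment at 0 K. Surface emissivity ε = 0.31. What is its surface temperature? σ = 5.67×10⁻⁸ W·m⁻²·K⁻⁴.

Steady state: internal power = radiated power, P = εσA T⁴.
Radiating area A = 2πrL = 1.447×10⁻⁴ m².
T⁴ = P/(εσA) = 79.0/(0.31·5.67×10⁻⁸·1.447×10⁻⁴) = 3.106×10¹³ K⁴.
T = (3.106×10¹³)^(1/4).

T ≈ 2360 K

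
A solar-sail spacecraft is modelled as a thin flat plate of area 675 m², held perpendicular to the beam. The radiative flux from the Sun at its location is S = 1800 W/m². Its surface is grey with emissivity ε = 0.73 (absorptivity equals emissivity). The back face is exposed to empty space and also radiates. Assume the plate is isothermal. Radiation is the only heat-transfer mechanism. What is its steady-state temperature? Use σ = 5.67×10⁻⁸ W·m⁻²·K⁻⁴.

At equilibrium, absorbed power = emitted power.
Absorbing cross-section = A = 675.0 m²; emitting surface = 2A = 1350 m² (ratio 2).
εS·A_cross = εσ·A_surf·T⁴  ⇒  T⁴ = S/(2σ)   (ε cancels).
T⁴ = 1800/(2·5.67×10⁻⁸) = 1.587×10¹⁰ K⁴.
T = (1.587×10¹⁰)^(1/4).

T ≈ 355 K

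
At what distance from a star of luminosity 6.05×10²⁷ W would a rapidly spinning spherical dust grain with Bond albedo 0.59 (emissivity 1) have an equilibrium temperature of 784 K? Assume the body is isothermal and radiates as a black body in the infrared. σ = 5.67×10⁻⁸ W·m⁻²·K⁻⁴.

For an isothermal black-emitting sphere, (1−a)S·πr² = σ·4πr²·T⁴ ⇒ S = 4σT⁴/(1−a).
S = 4·5.67×10⁻⁸·(784)⁴/0.410 = 2.090×10⁵ W/m².
Flux falls as S = L/(4πd²), so d = √(L/(4πS)) = √(6.05×10²⁷/(4π·2.090×10⁵)).

d ≈ 4.80×10¹⁰ m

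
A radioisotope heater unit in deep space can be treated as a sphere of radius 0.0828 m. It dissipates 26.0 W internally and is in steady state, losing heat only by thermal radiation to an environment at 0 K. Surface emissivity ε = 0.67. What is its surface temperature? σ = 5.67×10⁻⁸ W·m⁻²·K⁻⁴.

Steady state: internal power = radiated power, P = εσA T⁴.
Radiating area A = 4πr² = 0.08615 m².
T⁴ = P/(εσA) = 26.0/(0.67·5.67×10⁻⁸·0.08615) = 7.944×10⁹ K⁴.
T = (7.944×10⁹)^(1/4).

T ≈ 299 K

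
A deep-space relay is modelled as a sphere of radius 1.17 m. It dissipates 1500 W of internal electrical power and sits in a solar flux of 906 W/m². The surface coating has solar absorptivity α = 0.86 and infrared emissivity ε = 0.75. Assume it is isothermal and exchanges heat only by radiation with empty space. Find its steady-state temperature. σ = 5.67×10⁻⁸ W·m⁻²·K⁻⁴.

At steady state, absorbed solar power + internal power = radiated power.
Absorbed: α·S·A_cross = 0.86·906·4.301 = 3351 W (cross-section πr²).
Total input = 3351 + 1500 = 4851 W.
Radiated: εσ·A_surf·T⁴ with A_surf = 4πr² = 17.20 m².
T⁴ = 4851/(0.75·5.67×10⁻⁸·17.20) = 6.631×10⁹ K⁴.

T ≈ 285 K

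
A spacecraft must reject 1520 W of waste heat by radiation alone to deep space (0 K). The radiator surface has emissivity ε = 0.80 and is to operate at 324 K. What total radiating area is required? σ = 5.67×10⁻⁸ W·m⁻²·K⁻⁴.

A ≈ 3.04 m²

P = εσA T⁴ ⇒ A = P/(εσT⁴).
T⁴ = 1.102×10¹⁰ K⁴.
A = 1520/(0.80 × 5.67×10⁻⁸ × 1.102×10¹⁰).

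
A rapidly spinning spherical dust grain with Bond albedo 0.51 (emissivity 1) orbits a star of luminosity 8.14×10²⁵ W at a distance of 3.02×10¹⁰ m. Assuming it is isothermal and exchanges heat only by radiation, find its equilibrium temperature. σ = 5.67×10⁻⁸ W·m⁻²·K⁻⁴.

First find the stellar flux at distance d: S = L/(4πd²) = 8.14×10²⁵/(4π·(3.02×10¹⁰)²) = 7102 W/m².
For an isothermal sphere, absorbed (1−a)S·πr² = emitted σ·4πr²·T⁴, so T⁴ = (1−a)S/(4σ).
T⁴ = 0.490·7102/(4·5.67×10⁻⁸) = 1.534×10¹⁰ K⁴.

T ≈ 352 K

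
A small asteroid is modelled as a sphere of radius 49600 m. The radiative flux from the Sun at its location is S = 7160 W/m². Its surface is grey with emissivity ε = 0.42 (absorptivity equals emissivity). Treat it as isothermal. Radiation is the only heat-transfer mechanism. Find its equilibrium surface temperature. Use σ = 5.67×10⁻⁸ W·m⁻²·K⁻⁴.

T ≈ 422 K

At equilibrium, absorbed power = emitted power.
Absorbing cross-section = πr² = 7.729×10⁹ m²; emitting surface = 4πr² = 3.092×10¹⁰ m² (ratio 4).
εS·A_cross = εσ·A_surf·T⁴  ⇒  T⁴ = S/(4σ)   (ε cancels).
T⁴ = 7160/(4·5.67×10⁻⁸) = 3.157×10¹⁰ K⁴.
T = (3.157×10¹⁰)^(1/4).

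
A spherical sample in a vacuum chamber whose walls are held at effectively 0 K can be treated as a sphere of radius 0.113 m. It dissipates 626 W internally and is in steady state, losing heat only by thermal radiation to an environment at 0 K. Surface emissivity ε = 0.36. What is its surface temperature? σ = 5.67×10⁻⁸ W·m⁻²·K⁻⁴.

T ≈ 661 K

Steady state: internal power = radiated power, P = εσA T⁴.
Radiating area A = 4πr² = 0.1605 m².
T⁴ = P/(εσA) = 626/(0.36·5.67×10⁻⁸·0.1605) = 1.911×10¹¹ K⁴.
T = (1.911×10¹¹)^(1/4).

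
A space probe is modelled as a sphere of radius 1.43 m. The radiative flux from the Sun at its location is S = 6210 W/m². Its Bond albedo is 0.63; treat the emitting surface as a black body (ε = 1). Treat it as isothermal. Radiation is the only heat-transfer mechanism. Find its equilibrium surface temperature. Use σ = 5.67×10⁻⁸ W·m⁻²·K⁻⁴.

At equilibrium, absorbed power = emitted power.
Absorbing cross-section = πr² = 6.424 m²; emitting surface = 4πr² = 25.70 m² (ratio 4).
(1−a)S·A_cross = εσ·A_surf·T⁴  ⇒  T⁴ = (1−a)S/(4σ).
T⁴ = 0.370·6210/(4·5.67×10⁻⁸) = 1.013×10¹⁰ K⁴.
T = (1.013×10¹⁰)^(1/4).

T ≈ 317 K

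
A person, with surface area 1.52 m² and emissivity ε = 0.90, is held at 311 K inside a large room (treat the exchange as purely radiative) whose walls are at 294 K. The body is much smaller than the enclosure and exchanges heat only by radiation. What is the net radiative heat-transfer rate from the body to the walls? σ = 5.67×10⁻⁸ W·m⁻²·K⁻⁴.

P_net ≈ 146 W

For a small grey body in a large enclosure: P_net = εσA(T_body⁴ − T_wall⁴).
A = 1.52 m²; T_body⁴ − T_wall⁴ = 9.355×10⁹ − 7.471×10⁹ = 1.884×10⁹ K⁴.
|P_net| = 0.90·5.67×10⁻⁸·1.520·1.884×10⁹.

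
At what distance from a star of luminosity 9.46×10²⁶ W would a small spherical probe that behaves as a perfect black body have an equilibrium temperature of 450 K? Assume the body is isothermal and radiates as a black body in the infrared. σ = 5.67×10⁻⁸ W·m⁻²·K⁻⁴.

For an isothermal black-emitting sphere, (1−a)S·πr² = σ·4πr²·T⁴ ⇒ S = 4σT⁴/(1−a).
S = 4·5.67×10⁻⁸·(450)⁴/1.00 = 9300 W/m².
Flux falls as S = L/(4πd²), so d = √(L/(4πS)) = √(9.46×10²⁶/(4π·9300)).

d ≈ 9.00×10¹⁰ m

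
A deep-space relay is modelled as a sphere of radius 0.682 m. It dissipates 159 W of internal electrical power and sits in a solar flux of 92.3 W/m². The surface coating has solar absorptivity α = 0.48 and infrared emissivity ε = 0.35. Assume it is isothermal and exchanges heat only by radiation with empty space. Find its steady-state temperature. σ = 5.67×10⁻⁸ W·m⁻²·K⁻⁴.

At steady state, absorbed solar power + internal power = radiated power.
Absorbed: α·S·A_cross = 0.48·92.3·1.461 = 64.74 W (cross-section πr²).
Total input = 64.74 + 159 = 223.7 W.
Radiated: εσ·A_surf·T⁴ with A_surf = 4πr² = 5.845 m².
T⁴ = 223.7/(0.35·5.67×10⁻⁸·5.845) = 1.929×10⁹ K⁴.

T ≈ 210 K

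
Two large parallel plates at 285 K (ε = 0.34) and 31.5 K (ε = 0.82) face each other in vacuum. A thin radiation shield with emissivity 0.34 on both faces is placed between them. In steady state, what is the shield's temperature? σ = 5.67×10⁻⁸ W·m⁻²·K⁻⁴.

In steady state the net flux on the hot side equals that on the cold side.
σ(T₁⁴−T_s⁴)/D₁ = σ(T_s⁴−T₂⁴)/D₂, with D₁ = 1/ε₁+1/ε_s−1 = 4.882, D₂ = 1/ε_s+1/ε₂−1 = 3.161.
Solve for T_s⁴: T_s⁴ = (D₂·T₁⁴ + D₁·T₂⁴)/(D₁+D₂) = 2.593×10⁹ K⁴.

T_s ≈ 226 K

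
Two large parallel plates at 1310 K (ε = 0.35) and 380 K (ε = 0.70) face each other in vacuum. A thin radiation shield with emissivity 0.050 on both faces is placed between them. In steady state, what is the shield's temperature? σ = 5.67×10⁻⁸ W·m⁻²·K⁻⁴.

In steady state the net flux on the hot side equals that on the cold side.
σ(T₁⁴−T_s⁴)/D₁ = σ(T_s⁴−T₂⁴)/D₂, with D₁ = 1/ε₁+1/ε_s−1 = 21.86, D₂ = 1/ε_s+1/ε₂−1 = 20.43.
Solve for T_s⁴: T_s⁴ = (D₂·T₁⁴ + D₁·T₂⁴)/(D₁+D₂) = 1.434×10¹² K⁴.

T_s ≈ 1090 K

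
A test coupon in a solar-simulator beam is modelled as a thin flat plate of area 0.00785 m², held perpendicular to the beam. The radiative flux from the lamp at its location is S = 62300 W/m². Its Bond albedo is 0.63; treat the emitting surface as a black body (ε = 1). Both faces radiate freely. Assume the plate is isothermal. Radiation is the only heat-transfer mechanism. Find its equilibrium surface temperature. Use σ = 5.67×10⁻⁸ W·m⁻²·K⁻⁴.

At equilibrium, absorbed power = emitted power.
Absorbing cross-section = A = 0.007850 m²; emitting surface = 2A = 0.01570 m² (ratio 2).
(1−a)S·A_cross = εσ·A_surf·T⁴  ⇒  T⁴ = (1−a)S/(2σ).
T⁴ = 0.370·62300/(2·5.67×10⁻⁸) = 2.033×10¹¹ K⁴.
T = (2.033×10¹¹)^(1/4).

T ≈ 671 K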